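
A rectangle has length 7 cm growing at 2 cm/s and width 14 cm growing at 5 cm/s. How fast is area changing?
63 cm²/s

A = lw
dA/dt = w·dl/dt + l·dw/dt = 14·2 + 7·5 = 63 cm²/s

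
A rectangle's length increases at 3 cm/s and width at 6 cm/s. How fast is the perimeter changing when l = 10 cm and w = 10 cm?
18 cm/s

P = 2(l + w)
dP/dt = 2(dl/dt + dw/dt) = 2(3 + 6) = 18 cm/s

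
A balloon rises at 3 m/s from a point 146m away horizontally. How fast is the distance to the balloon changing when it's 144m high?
216√10513/10513 ≈ 2.107 m/s

z² = 146² + y²
z = √(146² + 144²) = 2√10513
dz/dt = y/z · dy/dt = 144/(2√10513) · 3 = 216√10513/10513 ≈ 2.107 m/s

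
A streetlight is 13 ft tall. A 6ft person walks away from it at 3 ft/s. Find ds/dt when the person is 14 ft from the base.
18/7 ft/s

By similar triangles: 13/(x+s) = 6/s
Solving: s = 6x/7
ds/dt = 6/7 · dx/dt = 6/7 · 3 = 18/7 ft/s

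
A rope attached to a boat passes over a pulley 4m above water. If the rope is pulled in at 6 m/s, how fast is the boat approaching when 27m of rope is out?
162√713/713 ≈ 6.067 m/s

rope² = x² + 4²
x = √(27² - 4²) = √713
dx/dt = (rope/x) · d(rope)/dt = (27/√713) · (-6) = -162√713/713 m/s
The boat approaches at 162√713/713 ≈ 6.067 m/s.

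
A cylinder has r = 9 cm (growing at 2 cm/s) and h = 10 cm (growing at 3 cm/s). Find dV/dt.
603π cm³/s

V = πr²h
dV/dt = 2πrh·dr/dt + πr²·dh/dt
= 2π(9)(10)(2) + π(9)²(3)
= 603π cm³/s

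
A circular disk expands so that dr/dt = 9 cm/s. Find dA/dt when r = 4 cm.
72π cm²/s

A = πr²
dA/dt = 2πr · dr/dt = 2π(4)(9) = 72π cm²/s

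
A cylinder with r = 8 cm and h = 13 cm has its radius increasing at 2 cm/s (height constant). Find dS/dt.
116π cm²/s

S = 2πrh + 2πr² (lateral + bases)
dS/dt = (2πh + 4πr)·dr/dt = (2π·13 + 4π·8)·2
= 116π cm²/s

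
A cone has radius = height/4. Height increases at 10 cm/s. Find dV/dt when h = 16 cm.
160π cm³/s

V = (1/3)π(h/4)²h = πh³/48
dV/dt = πh²/16 · 10
At h = 16: dV/dt = 160π cm³/s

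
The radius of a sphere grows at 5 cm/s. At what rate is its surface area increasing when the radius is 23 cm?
920π cm²/s

S = 4πr²
dS/dt = dS/dr · dr/dt = 8πr · 5
At r = 23: dS/dt = 920π cm²/s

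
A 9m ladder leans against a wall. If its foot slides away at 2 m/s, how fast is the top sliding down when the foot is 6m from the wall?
4√5/5 ≈ 1.789 m/s

x² + y² = 9²
2x·dx/dt + 2y·dy/dt = 0
dy/dt = -x/y · dx/dt = -6/(3√5) · 2 = -4√5/5 m/s
The top is descending at 4√5/5 ≈ 1.789 m/s.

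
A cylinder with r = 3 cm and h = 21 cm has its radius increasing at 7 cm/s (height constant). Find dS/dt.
378π cm²/s

S = 2πrh + 2πr² (lateral + bases)
dS/dt = (2πh + 4πr)·dr/dt = (2π·21 + 4π·3)·7
= 378π cm²/s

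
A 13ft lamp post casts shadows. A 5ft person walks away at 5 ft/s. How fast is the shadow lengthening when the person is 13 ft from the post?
25/8 ft/s

By similar triangles: 13/(x+s) = 5/s
Solving: s = 5x/8
ds/dt = 5/8 · dx/dt = 5/8 · 5 = 25/8 ft/s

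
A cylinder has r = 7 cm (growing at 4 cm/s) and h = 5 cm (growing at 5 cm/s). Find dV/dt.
525π cm³/s

V = πr²h
dV/dt = 2πrh·dr/dt + πr²·dh/dt
= 2π(7)(5)(4) + π(7)²(5)
= 525π cm³/s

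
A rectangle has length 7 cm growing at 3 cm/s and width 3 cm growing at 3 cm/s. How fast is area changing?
30 cm²/s

A = lw
dA/dt = w·dl/dt + l·dw/dt = 3·3 + 7·3 = 30 cm²/s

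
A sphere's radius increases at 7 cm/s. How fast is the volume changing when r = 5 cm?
700π cm³/s

V = (4/3)πr³
dV/dt = dV/dr · dr/dt = 4πr² · 7
At r = 5: dV/dt = 700π cm³/s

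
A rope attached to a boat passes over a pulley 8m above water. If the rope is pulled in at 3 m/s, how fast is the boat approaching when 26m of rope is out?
13√17/17 ≈ 3.153 m/s

rope² = x² + 8²
x = √(26² - 8²) = 6√17
dx/dt = (rope/x) · d(rope)/dt = (26/(6√17)) · (-3) = -13√17/17 m/s
The boat approaches at 13√17/17 ≈ 3.153 m/s.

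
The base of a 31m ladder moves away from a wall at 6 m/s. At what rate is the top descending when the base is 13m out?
13√22/22 ≈ 2.772 m/s

x² + y² = 31²
2x·dx/dt + 2y·dy/dt = 0
dy/dt = -x/y · dx/dt = -13/(6√22) · 6 = -13√22/22 m/s
The top is descending at 13√22/22 ≈ 2.772 m/s.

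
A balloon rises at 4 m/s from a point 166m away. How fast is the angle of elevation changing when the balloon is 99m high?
0.017774 rad/s

tan(θ) = y/166
sec²(θ) · dθ/dt = (1/166) · dy/dt
dθ/dt = cos²(θ)/166 · 4 = 166/(166² + 99²) · 4
dθ/dt = 0.017774 rad/s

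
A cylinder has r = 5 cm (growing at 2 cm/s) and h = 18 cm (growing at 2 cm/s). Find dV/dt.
410π cm³/s

V = πr²h
dV/dt = 2πrh·dr/dt + πr²·dh/dt
= 2π(5)(18)(2) + π(5)²(2)
= 410π cm³/s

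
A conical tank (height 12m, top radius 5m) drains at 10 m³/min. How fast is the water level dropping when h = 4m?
18/(5π) ≈ 1.146 m/min

r/h = 5/12, so r = (5/12)h
V = (1/3)πr²h = (1/3)π((5/12)h)²h = (25/432)πh³
dV/dh = (25/144)πh²
dh/dt = (dV/dt)/(dV/dh) = -10/((25/144)π·4²) = -18/(5π) m/min
The level is dropping at 18/(5π) ≈ 1.146 m/min.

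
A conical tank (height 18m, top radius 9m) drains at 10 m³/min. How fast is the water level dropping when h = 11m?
40/(121π) ≈ 0.1052 m/min

r/h = 9/18, so r = (1/2)h
V = (1/3)πr²h = (1/3)π((1/2)h)²h = (1/12)πh³
dV/dh = (1/4)πh²
dh/dt = (dV/dt)/(dV/dh) = -10/((1/4)π·11²) = -40/(121π) m/min
The level is dropping at 40/(121π) ≈ 0.1052 m/min.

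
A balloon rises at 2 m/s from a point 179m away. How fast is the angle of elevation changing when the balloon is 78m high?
0.00939 rad/s

tan(θ) = y/179
sec²(θ) · dθ/dt = (1/179) · dy/dt
dθ/dt = cos²(θ)/179 · 2 = 179/(179² + 78²) · 2
dθ/dt = 0.00939 rad/s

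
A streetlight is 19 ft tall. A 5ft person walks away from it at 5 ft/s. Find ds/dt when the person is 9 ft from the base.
25/14 ft/s

By similar triangles: 19/(x+s) = 5/s
Solving: s = 5x/14
ds/dt = 5/14 · dx/dt = 5/14 · 5 = 25/14 ft/s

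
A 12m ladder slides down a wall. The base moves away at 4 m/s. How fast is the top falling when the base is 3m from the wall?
4√15/15 ≈ 1.033 m/s

x² + y² = 12²
2x·dx/dt + 2y·dy/dt = 0
dy/dt = -x/y · dx/dt = -3/(3√15) · 4 = -4√15/15 m/s
The top is descending at 4√15/15 ≈ 1.033 m/s.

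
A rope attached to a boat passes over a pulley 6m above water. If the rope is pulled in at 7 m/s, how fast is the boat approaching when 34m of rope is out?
17√70/20 ≈ 7.112 m/s

rope² = x² + 6²
x = √(34² - 6²) = 4√70
dx/dt = (rope/x) · d(rope)/dt = (34/(4√70)) · (-7) = -17√70/20 m/s
The boat approaches at 17√70/20 ≈ 7.112 m/s.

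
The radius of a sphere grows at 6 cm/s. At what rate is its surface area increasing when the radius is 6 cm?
288π cm²/s

S = 4πr²
dS/dt = dS/dr · dr/dt = 8πr · 6
At r = 6: dS/dt = 288π cm²/s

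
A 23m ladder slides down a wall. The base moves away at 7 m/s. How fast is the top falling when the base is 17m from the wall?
119√15/60 ≈ 7.681 m/s

x² + y² = 23²
2x·dx/dt + 2y·dy/dt = 0
dy/dt = -x/y · dx/dt = -17/(4√15) · 7 = -119√15/60 m/s
The top is descending at 119√15/60 ≈ 7.681 m/s.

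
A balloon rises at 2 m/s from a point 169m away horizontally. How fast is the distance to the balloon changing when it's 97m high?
97√37970/18985 ≈ 0.9956 m/s

z² = 169² + y²
z = √(169² + 97²) = √37970
dz/dt = y/z · dy/dt = 97/√37970 · 2 = 97√37970/18985 ≈ 0.9956 m/s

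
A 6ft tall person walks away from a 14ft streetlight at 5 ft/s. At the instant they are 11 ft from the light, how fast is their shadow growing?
15/4 ft/s

By similar triangles: 14/(x+s) = 6/s
Solving: s = 6x/8
ds/dt = 6/8 · dx/dt = 3/4 · 5 = 15/4 ft/s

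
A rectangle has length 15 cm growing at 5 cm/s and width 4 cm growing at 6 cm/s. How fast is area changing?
110 cm²/s

A = lw
dA/dt = w·dl/dt + l·dw/dt = 4·5 + 15·6 = 110 cm²/s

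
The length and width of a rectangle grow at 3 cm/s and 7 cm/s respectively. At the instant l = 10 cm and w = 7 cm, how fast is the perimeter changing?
20 cm/s

P = 2(l + w)
dP/dt = 2(dl/dt + dw/dt) = 2(3 + 7) = 20 cm/s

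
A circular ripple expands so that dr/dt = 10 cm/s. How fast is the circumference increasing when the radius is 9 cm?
20π cm/s

C = 2πr
dC/dt = 2π · dr/dt = 2π · 10 = 20π cm/s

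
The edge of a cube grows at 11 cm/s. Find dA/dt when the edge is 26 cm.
3432 cm²/s

A = 6s²
dA/dt = 12s · ds/dt = 12·26·11 = 3432 cm²/s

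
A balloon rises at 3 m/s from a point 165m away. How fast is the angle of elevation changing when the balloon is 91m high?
0.013941 rad/s

tan(θ) = y/165
sec²(θ) · dθ/dt = (1/165) · dy/dt
dθ/dt = cos²(θ)/165 · 3 = 165/(165² + 91²) · 3
dθ/dt = 0.013941 rad/s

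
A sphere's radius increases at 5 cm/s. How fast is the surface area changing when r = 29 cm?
1160π cm²/s

S = 4πr²
dS/dt = dS/dr · dr/dt = 8πr · 5
At r = 29: dS/dt = 1160π cm²/s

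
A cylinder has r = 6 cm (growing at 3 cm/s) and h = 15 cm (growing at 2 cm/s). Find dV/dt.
612π cm³/s

V = πr²h
dV/dt = 2πrh·dr/dt + πr²·dh/dt
= 2π(6)(15)(3) + π(6)²(2)
= 612π cm³/s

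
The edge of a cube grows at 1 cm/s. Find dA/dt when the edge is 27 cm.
324 cm²/s

A = 6s²
dA/dt = 12s · ds/dt = 12·27·1 = 324 cm²/s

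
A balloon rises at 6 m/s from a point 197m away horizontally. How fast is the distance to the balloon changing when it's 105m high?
315√49834/24917 ≈ 2.822 m/s

z² = 197² + y²
z = √(197² + 105²) = √49834
dz/dt = y/z · dy/dt = 105/√49834 · 6 = 315√49834/24917 ≈ 2.822 m/s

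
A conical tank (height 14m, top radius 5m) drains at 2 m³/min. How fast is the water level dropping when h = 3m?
392/(225π) ≈ 0.5546 m/min

r/h = 5/14, so r = (5/14)h
V = (1/3)πr²h = (1/3)π((5/14)h)²h = (25/588)πh³
dV/dh = (25/196)πh²
dh/dt = (dV/dt)/(dV/dh) = -2/((25/196)π·3²) = -392/(225π) m/min
The level is dropping at 392/(225π) ≈ 0.5546 m/min.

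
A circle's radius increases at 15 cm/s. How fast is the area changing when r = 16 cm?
480π cm²/s

A = πr²
dA/dt = 2πr · dr/dt = 2π(16)(15) = 480π cm²/s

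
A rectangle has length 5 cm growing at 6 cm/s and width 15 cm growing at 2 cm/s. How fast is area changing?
100 cm²/s

A = lw
dA/dt = w·dl/dt + l·dw/dt = 15·6 + 5·2 = 100 cm²/s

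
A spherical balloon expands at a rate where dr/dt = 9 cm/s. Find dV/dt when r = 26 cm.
24336π cm³/s

V = (4/3)πr³
dV/dt = dV/dr · dr/dt = 4πr² · 9
At r = 26: dV/dt = 24336π cm³/s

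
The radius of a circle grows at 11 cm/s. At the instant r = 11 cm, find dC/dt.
22π cm/s

C = 2πr
dC/dt = 2π · dr/dt = 2π · 11 = 22π cm/s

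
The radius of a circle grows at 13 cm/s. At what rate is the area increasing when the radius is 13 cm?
338π cm²/s

A = πr²
dA/dt = 2πr · dr/dt = 2π(13)(13) = 338π cm²/s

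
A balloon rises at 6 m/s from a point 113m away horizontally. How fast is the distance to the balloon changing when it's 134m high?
804√1229/6145 ≈ 4.587 m/s

z² = 113² + y²
z = √(113² + 134²) = 5√1229
dz/dt = y/z · dy/dt = 134/(5√1229) · 6 = 804√1229/6145 ≈ 4.587 m/s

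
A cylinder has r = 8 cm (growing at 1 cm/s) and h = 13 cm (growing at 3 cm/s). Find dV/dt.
400π cm³/s

V = πr²h
dV/dt = 2πrh·dr/dt + πr²·dh/dt
= 2π(8)(13)(1) + π(8)²(3)
= 400π cm³/s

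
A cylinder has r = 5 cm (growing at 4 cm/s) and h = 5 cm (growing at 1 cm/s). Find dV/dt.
225π cm³/s

V = πr²h
dV/dt = 2πrh·dr/dt + πr²·dh/dt
= 2π(5)(5)(4) + π(5)²(1)
= 225π cm³/s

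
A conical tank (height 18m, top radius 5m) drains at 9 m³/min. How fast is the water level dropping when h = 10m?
729/(625π) ≈ 0.3713 m/min

r/h = 5/18, so r = (5/18)h
V = (1/3)πr²h = (1/3)π((5/18)h)²h = (25/972)πh³
dV/dh = (25/324)πh²
dh/dt = (dV/dt)/(dV/dh) = -9/((25/324)π·10²) = -729/(625π) m/min
The level is dropping at 729/(625π) ≈ 0.3713 m/min.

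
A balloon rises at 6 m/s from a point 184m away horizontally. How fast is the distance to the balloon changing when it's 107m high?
642√45305/45305 ≈ 3.016 m/s

z² = 184² + y²
z = √(184² + 107²) = √45305
dz/dt = y/z · dy/dt = 107/√45305 · 6 = 642√45305/45305 ≈ 3.016 m/s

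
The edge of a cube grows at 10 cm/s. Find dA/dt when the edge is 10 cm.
1200 cm²/s

A = 6s²
dA/dt = 12s · ds/dt = 12·10·10 = 1200 cm²/s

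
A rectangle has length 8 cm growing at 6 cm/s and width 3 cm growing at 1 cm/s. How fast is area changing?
26 cm²/s

A = lw
dA/dt = w·dl/dt + l·dw/dt = 3·6 + 8·1 = 26 cm²/s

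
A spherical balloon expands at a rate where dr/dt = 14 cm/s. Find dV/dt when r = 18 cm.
18144π cm³/s

V = (4/3)πr³
dV/dt = dV/dr · dr/dt = 4πr² · 14
At r = 18: dV/dt = 18144π cm³/s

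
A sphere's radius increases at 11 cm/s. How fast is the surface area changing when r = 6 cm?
528π cm²/s

S = 4πr²
dS/dt = dS/dr · dr/dt = 8πr · 11
At r = 6: dS/dt = 528π cm²/s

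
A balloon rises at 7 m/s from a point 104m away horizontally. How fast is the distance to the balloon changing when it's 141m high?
987√30697/30697 ≈ 5.633 m/s

z² = 104² + y²
z = √(104² + 141²) = √30697
dz/dt = y/z · dy/dt = 141/√30697 · 7 = 987√30697/30697 ≈ 5.633 m/s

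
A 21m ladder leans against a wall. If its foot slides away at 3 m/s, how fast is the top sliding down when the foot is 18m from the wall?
18√13/13 ≈ 4.992 m/s

x² + y² = 21²
2x·dx/dt + 2y·dy/dt = 0
dy/dt = -x/y · dx/dt = -18/(3√13) · 3 = -18√13/13 m/s
The top is descending at 18√13/13 ≈ 4.992 m/s.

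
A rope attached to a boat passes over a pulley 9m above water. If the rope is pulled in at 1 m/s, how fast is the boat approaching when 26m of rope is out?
26√595/595 ≈ 1.066 m/s

rope² = x² + 9²
x = √(26² - 9²) = √595
dx/dt = (rope/x) · d(rope)/dt = (26/√595) · (-1) = -26√595/595 m/s
The boat approaches at 26√595/595 ≈ 1.066 m/s.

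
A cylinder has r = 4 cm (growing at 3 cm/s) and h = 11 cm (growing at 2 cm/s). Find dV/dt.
296π cm³/s

V = πr²h
dV/dt = 2πrh·dr/dt + πr²·dh/dt
= 2π(4)(11)(3) + π(4)²(2)
= 296π cm³/s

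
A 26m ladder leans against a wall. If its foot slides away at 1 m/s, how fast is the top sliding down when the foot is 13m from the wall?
√3/3 ≈ 0.5774 m/s

x² + y² = 26²
2x·dx/dt + 2y·dy/dt = 0
dy/dt = -x/y · dx/dt = -13/(13√3) · 1 = -√3/3 m/s
The top is descending at √3/3 ≈ 0.5774 m/s.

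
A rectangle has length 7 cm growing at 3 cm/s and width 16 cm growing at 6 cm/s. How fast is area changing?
90 cm²/s

A = lw
dA/dt = w·dl/dt + l·dw/dt = 16·3 + 7·6 = 90 cm²/s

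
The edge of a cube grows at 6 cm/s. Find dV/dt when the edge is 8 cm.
1152 cm³/s

V = s³
dV/dt = 3s² · ds/dt = 3·8²·6 = 1152 cm³/s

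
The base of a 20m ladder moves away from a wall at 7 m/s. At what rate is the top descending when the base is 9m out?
63√319/319 ≈ 3.527 m/s

x² + y² = 20²
2x·dx/dt + 2y·dy/dt = 0
dy/dt = -x/y · dx/dt = -9/√319 · 7 = -63√319/319 m/s
The top is descending at 63√319/319 ≈ 3.527 m/s.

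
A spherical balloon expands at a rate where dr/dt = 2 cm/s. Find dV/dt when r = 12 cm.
1152π cm³/s

V = (4/3)πr³
dV/dt = dV/dr · dr/dt = 4πr² · 2
At r = 12: dV/dt = 1152π cm³/s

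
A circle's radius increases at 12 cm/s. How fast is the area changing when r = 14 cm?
336π cm²/s

A = πr²
dA/dt = 2πr · dr/dt = 2π(14)(12) = 336π cm²/s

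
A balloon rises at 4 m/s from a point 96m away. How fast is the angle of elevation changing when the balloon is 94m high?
0.021272 rad/s

tan(θ) = y/96
sec²(θ) · dθ/dt = (1/96) · dy/dt
dθ/dt = cos²(θ)/96 · 4 = 96/(96² + 94²) · 4
dθ/dt = 0.021272 rad/s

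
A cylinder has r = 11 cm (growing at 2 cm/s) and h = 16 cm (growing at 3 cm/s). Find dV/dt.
1067π cm³/s

V = πr²h
dV/dt = 2πrh·dr/dt + πr²·dh/dt
= 2π(11)(16)(2) + π(11)²(3)
= 1067π cm³/s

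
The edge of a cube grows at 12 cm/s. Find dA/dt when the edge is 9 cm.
1296 cm²/s

A = 6s²
dA/dt = 12s · ds/dt = 12·9·12 = 1296 cm²/s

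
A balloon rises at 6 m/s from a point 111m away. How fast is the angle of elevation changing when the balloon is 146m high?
0.0198 rad/s

tan(θ) = y/111
sec²(θ) · dθ/dt = (1/111) · dy/dt
dθ/dt = cos²(θ)/111 · 6 = 111/(111² + 146²) · 6
dθ/dt = 0.0198 rad/s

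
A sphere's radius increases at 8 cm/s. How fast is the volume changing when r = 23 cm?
16928π cm³/s

V = (4/3)πr³
dV/dt = dV/dr · dr/dt = 4πr² · 8
At r = 23: dV/dt = 16928π cm³/s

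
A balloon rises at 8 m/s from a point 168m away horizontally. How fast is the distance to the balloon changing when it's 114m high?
152√1145/1145 ≈ 4.492 m/s

z² = 168² + y²
z = √(168² + 114²) = 6√1145
dz/dt = y/z · dy/dt = 114/(6√1145) · 8 = 152√1145/1145 ≈ 4.492 m/s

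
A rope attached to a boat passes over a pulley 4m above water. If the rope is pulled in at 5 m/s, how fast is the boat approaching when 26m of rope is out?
13√165/33 ≈ 5.06 m/s

rope² = x² + 4²
x = √(26² - 4²) = 2√165
dx/dt = (rope/x) · d(rope)/dt = (26/(2√165)) · (-5) = -13√165/33 m/s
The boat approaches at 13√165/33 ≈ 5.06 m/s.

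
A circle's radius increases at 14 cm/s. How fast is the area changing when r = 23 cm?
644π cm²/s

A = πr²
dA/dt = 2πr · dr/dt = 2π(23)(14) = 644π cm²/s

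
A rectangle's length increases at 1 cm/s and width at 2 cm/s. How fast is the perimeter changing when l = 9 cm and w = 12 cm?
6 cm/s

P = 2(l + w)
dP/dt = 2(dl/dt + dw/dt) = 2(1 + 2) = 6 cm/s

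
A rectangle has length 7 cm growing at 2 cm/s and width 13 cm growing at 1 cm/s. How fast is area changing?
33 cm²/s

A = lw
dA/dt = w·dl/dt + l·dw/dt = 13·2 + 7·1 = 33 cm²/s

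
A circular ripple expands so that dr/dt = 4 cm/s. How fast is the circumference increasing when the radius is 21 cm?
8π cm/s

C = 2πr
dC/dt = 2π · dr/dt = 2π · 4 = 8π cm/s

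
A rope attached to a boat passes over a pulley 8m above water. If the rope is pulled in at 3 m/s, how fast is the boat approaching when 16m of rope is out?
2√3 ≈ 3.464 m/s

rope² = x² + 8²
x = √(16² - 8²) = 8√3
dx/dt = (rope/x) · d(rope)/dt = (16/(8√3)) · (-3) = -2√3 m/s
The boat approaches at 2√3 ≈ 3.464 m/s.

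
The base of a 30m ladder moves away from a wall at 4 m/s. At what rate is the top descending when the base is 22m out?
11√26/13 ≈ 4.315 m/s

x² + y² = 30²
2x·dx/dt + 2y·dy/dt = 0
dy/dt = -x/y · dx/dt = -22/(4√26) · 4 = -11√26/13 m/s
The top is descending at 11√26/13 ≈ 4.315 m/s.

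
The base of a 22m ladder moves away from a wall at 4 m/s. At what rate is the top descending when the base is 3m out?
12√19/95 ≈ 0.5506 m/s

x² + y² = 22²
2x·dx/dt + 2y·dy/dt = 0
dy/dt = -x/y · dx/dt = -3/(5√19) · 4 = -12√19/95 m/s
The top is descending at 12√19/95 ≈ 0.5506 m/s.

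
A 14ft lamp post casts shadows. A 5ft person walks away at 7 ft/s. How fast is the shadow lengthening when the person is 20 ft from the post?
35/9 ft/s

By similar triangles: 14/(x+s) = 5/s
Solving: s = 5x/9
ds/dt = 5/9 · dx/dt = 5/9 · 7 = 35/9 ft/s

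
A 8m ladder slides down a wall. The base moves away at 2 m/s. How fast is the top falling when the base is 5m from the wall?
10√39/39 ≈ 1.601 m/s

x² + y² = 8²
2x·dx/dt + 2y·dy/dt = 0
dy/dt = -x/y · dx/dt = -5/√39 · 2 = -10√39/39 m/s
The top is descending at 10√39/39 ≈ 1.601 m/s.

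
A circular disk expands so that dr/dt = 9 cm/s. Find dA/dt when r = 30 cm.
540π cm²/s

A = πr²
dA/dt = 2πr · dr/dt = 2π(30)(9) = 540π cm²/s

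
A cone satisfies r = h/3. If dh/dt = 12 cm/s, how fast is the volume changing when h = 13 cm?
676π/3 cm³/s

V = (1/3)π(h/3)²h = πh³/27
dV/dt = πh²/9 · 12
At h = 13: dV/dt = 676π/3 cm³/s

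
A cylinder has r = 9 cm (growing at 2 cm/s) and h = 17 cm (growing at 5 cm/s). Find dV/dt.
1017π cm³/s

V = πr²h
dV/dt = 2πrh·dr/dt + πr²·dh/dt
= 2π(9)(17)(2) + π(9)²(5)
= 1017π cm³/s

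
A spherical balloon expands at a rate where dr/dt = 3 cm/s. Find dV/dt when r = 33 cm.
13068π cm³/s

V = (4/3)πr³
dV/dt = dV/dr · dr/dt = 4πr² · 3
At r = 33: dV/dt = 13068π cm³/s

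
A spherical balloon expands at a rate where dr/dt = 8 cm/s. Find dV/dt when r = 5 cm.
800π cm³/s

V = (4/3)πr³
dV/dt = dV/dr · dr/dt = 4πr² · 8
At r = 5: dV/dt = 800π cm³/s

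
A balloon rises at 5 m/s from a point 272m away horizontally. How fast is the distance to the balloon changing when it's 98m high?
245√20897/20897 ≈ 1.695 m/s

z² = 272² + y²
z = √(272² + 98²) = 2√20897
dz/dt = y/z · dy/dt = 98/(2√20897) · 5 = 245√20897/20897 ≈ 1.695 m/s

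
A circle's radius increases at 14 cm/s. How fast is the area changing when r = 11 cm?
308π cm²/s

A = πr²
dA/dt = 2πr · dr/dt = 2π(11)(14) = 308π cm²/s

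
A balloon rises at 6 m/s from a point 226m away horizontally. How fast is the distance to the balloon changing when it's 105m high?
630√62101/62101 ≈ 2.528 m/s

z² = 226² + y²
z = √(226² + 105²) = √62101
dz/dt = y/z · dy/dt = 105/√62101 · 6 = 630√62101/62101 ≈ 2.528 m/s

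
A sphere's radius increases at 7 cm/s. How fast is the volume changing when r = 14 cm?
5488π cm³/s

V = (4/3)πr³
dV/dt = dV/dr · dr/dt = 4πr² · 7
At r = 14: dV/dt = 5488π cm³/s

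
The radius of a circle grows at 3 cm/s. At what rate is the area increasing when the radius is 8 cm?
48π cm²/s

A = πr²
dA/dt = 2πr · dr/dt = 2π(8)(3) = 48π cm²/s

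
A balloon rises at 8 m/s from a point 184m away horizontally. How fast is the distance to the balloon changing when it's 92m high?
8√5/5 ≈ 3.578 m/s

z² = 184² + y²
z = √(184² + 92²) = 92√5
dz/dt = y/z · dy/dt = 92/(92√5) · 8 = 8√5/5 ≈ 3.578 m/s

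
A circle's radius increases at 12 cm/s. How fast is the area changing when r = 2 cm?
48π cm²/s

A = πr²
dA/dt = 2πr · dr/dt = 2π(2)(12) = 48π cm²/s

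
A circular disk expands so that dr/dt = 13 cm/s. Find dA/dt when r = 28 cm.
728π cm²/s

A = πr²
dA/dt = 2πr · dr/dt = 2π(28)(13) = 728π cm²/s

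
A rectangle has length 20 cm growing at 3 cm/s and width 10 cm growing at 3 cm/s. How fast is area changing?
90 cm²/s

A = lw
dA/dt = w·dl/dt + l·dw/dt = 10·3 + 20·3 = 90 cm²/s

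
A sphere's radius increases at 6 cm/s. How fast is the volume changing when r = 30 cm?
21600π cm³/s

V = (4/3)πr³
dV/dt = dV/dr · dr/dt = 4πr² · 6
At r = 30: dV/dt = 21600π cm³/s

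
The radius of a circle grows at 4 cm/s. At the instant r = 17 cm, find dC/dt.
8π cm/s

C = 2πr
dC/dt = 2π · dr/dt = 2π · 4 = 8π cm/s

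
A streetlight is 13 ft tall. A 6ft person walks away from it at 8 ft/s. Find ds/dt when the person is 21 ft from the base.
48/7 ft/s

By similar triangles: 13/(x+s) = 6/s
Solving: s = 6x/7
ds/dt = 6/7 · dx/dt = 6/7 · 8 = 48/7 ft/s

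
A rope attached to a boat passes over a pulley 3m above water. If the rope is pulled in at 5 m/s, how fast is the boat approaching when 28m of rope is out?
28√31/31 ≈ 5.029 m/s

rope² = x² + 3²
x = √(28² - 3²) = 5√31
dx/dt = (rope/x) · d(rope)/dt = (28/(5√31)) · (-5) = -28√31/31 m/s
The boat approaches at 28√31/31 ≈ 5.029 m/s.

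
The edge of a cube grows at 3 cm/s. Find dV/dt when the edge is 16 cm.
2304 cm³/s

V = s³
dV/dt = 3s² · ds/dt = 3·16²·3 = 2304 cm³/s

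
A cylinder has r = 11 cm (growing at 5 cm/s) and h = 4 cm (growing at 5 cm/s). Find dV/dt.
1045π cm³/s

V = πr²h
dV/dt = 2πrh·dr/dt + πr²·dh/dt
= 2π(11)(4)(5) + π(11)²(5)
= 1045π cm³/s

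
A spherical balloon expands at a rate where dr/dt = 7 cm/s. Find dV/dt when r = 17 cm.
8092π cm³/s

V = (4/3)πr³
dV/dt = dV/dr · dr/dt = 4πr² · 7
At r = 17: dV/dt = 8092π cm³/s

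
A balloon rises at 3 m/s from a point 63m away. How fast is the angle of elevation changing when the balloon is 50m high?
0.029216 rad/s

tan(θ) = y/63
sec²(θ) · dθ/dt = (1/63) · dy/dt
dθ/dt = cos²(θ)/63 · 3 = 63/(63² + 50²) · 3
dθ/dt = 0.029216 rad/s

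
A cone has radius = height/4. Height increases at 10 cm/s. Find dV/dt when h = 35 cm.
6125π/8 cm³/s

V = (1/3)π(h/4)²h = πh³/48
dV/dt = πh²/16 · 10
At h = 35: dV/dt = 6125π/8 cm³/s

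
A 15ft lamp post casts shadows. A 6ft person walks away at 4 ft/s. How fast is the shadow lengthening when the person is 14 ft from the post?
8/3 ft/s

By similar triangles: 15/(x+s) = 6/s
Solving: s = 6x/9
ds/dt = 6/9 · dx/dt = 2/3 · 4 = 8/3 ft/s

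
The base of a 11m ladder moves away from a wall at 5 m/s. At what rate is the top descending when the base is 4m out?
4√105/21 ≈ 1.952 m/s

x² + y² = 11²
2x·dx/dt + 2y·dy/dt = 0
dy/dt = -x/y · dx/dt = -4/√105 · 5 = -4√105/21 m/s
The top is descending at 4√105/21 ≈ 1.952 m/s.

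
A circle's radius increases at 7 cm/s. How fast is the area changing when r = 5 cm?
70π cm²/s

A = πr²
dA/dt = 2πr · dr/dt = 2π(5)(7) = 70π cm²/s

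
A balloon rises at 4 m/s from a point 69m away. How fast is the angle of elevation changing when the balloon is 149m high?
0.010237 rad/s

tan(θ) = y/69
sec²(θ) · dθ/dt = (1/69) · dy/dt
dθ/dt = cos²(θ)/69 · 4 = 69/(69² + 149²) · 4
dθ/dt = 0.010237 rad/s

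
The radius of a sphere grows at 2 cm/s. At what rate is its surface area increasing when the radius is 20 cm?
320π cm²/s

S = 4πr²
dS/dt = dS/dr · dr/dt = 8πr · 2
At r = 20: dS/dt = 320π cm²/s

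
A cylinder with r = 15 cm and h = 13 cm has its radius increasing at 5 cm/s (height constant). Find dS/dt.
430π cm²/s

S = 2πrh + 2πr² (lateral + bases)
dS/dt = (2πh + 4πr)·dr/dt = (2π·13 + 4π·15)·5
= 430π cm²/s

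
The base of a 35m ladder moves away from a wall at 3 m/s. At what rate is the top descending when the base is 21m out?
9/4 = 2.25 m/s

x² + y² = 35²
2x·dx/dt + 2y·dy/dt = 0
dy/dt = -x/y · dx/dt = -21/28 · 3 = -9/4 m/s
The top is descending at 9/4 = 2.25 m/s.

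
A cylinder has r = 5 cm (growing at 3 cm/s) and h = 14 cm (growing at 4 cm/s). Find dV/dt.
520π cm³/s

V = πr²h
dV/dt = 2πrh·dr/dt + πr²·dh/dt
= 2π(5)(14)(3) + π(5)²(4)
= 520π cm³/s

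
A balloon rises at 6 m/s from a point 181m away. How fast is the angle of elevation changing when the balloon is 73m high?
0.028511 rad/s

tan(θ) = y/181
sec²(θ) · dθ/dt = (1/181) · dy/dt
dθ/dt = cos²(θ)/181 · 6 = 181/(181² + 73²) · 6
dθ/dt = 0.028511 rad/s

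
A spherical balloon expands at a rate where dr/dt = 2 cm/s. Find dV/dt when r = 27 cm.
5832π cm³/s

V = (4/3)πr³
dV/dt = dV/dr · dr/dt = 4πr² · 2
At r = 27: dV/dt = 5832π cm³/s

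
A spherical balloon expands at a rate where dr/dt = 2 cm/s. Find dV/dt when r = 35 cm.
9800π cm³/s

V = (4/3)πr³
dV/dt = dV/dr · dr/dt = 4πr² · 2
At r = 35: dV/dt = 9800π cm³/s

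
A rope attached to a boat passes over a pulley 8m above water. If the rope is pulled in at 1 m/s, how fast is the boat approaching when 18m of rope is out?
9√65/65 ≈ 1.116 m/s

rope² = x² + 8²
x = √(18² - 8²) = 2√65
dx/dt = (rope/x) · d(rope)/dt = (18/(2√65)) · (-1) = -9√65/65 m/s
The boat approaches at 9√65/65 ≈ 1.116 m/s.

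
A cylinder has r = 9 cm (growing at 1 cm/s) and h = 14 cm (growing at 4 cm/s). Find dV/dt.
576π cm³/s

V = πr²h
dV/dt = 2πrh·dr/dt + πr²·dh/dt
= 2π(9)(14)(1) + π(9)²(4)
= 576π cm³/s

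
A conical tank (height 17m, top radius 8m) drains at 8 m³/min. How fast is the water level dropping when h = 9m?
289/(648π) ≈ 0.142 m/min

r/h = 8/17, so r = (8/17)h
V = (1/3)πr²h = (1/3)π((8/17)h)²h = (64/867)πh³
dV/dh = (64/289)πh²
dh/dt = (dV/dt)/(dV/dh) = -8/((64/289)π·9²) = -289/(648π) m/min
The level is dropping at 289/(648π) ≈ 0.142 m/min.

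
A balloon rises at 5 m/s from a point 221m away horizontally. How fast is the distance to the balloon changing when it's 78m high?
6√13/13 ≈ 1.664 m/s

z² = 221² + y²
z = √(221² + 78²) = 65√13
dz/dt = y/z · dy/dt = 78/(65√13) · 5 = 6√13/13 ≈ 1.664 m/s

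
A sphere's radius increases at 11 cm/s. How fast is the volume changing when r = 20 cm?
17600π cm³/s

V = (4/3)πr³
dV/dt = dV/dr · dr/dt = 4πr² · 11
At r = 20: dV/dt = 17600π cm³/s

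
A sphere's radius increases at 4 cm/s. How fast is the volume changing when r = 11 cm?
1936π cm³/s

V = (4/3)πr³
dV/dt = dV/dr · dr/dt = 4πr² · 4
At r = 11: dV/dt = 1936π cm³/s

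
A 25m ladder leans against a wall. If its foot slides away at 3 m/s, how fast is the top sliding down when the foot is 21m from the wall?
63√46/92 ≈ 4.644 m/s

x² + y² = 25²
2x·dx/dt + 2y·dy/dt = 0
dy/dt = -x/y · dx/dt = -21/(2√46) · 3 = -63√46/92 m/s
The top is descending at 63√46/92 ≈ 4.644 m/s.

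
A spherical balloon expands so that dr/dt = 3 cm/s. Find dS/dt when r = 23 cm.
552π cm²/s

S = 4πr²
dS/dt = dS/dr · dr/dt = 8πr · 3
At r = 23: dS/dt = 552π cm²/s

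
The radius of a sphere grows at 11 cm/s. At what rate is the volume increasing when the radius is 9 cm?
3564π cm³/s

V = (4/3)πr³
dV/dt = dV/dr · dr/dt = 4πr² · 11
At r = 9: dV/dt = 3564π cm³/s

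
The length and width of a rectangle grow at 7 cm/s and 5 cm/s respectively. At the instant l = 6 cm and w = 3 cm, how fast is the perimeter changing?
24 cm/s

P = 2(l + w)
dP/dt = 2(dl/dt + dw/dt) = 2(7 + 5) = 24 cm/s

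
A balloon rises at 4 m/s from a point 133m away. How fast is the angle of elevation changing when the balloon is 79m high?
0.022232 rad/s

tan(θ) = y/133
sec²(θ) · dθ/dt = (1/133) · dy/dt
dθ/dt = cos²(θ)/133 · 4 = 133/(133² + 79²) · 4
dθ/dt = 0.022232 rad/s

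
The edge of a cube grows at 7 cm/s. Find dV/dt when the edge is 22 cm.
10164 cm³/s

V = s³
dV/dt = 3s² · ds/dt = 3·22²·7 = 10164 cm³/s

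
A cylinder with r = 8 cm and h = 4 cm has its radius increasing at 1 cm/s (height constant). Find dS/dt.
40π cm²/s

S = 2πrh + 2πr² (lateral + bases)
dS/dt = (2πh + 4πr)·dr/dt = (2π·4 + 4π·8)·1
= 40π cm²/s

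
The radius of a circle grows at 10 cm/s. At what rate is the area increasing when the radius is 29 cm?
580π cm²/s

A = πr²
dA/dt = 2πr · dr/dt = 2π(29)(10) = 580π cm²/s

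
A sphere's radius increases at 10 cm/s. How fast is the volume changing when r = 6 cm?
1440π cm³/s

V = (4/3)πr³
dV/dt = dV/dr · dr/dt = 4πr² · 10
At r = 6: dV/dt = 1440π cm³/s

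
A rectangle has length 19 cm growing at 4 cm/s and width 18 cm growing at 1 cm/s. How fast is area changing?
91 cm²/s

A = lw
dA/dt = w·dl/dt + l·dw/dt = 18·4 + 19·1 = 91 cm²/s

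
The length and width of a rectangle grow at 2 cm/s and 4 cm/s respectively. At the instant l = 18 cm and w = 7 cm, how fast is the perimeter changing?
12 cm/s

P = 2(l + w)
dP/dt = 2(dl/dt + dw/dt) = 2(2 + 4) = 12 cm/s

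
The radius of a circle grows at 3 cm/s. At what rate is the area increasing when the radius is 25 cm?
150π cm²/s

A = πr²
dA/dt = 2πr · dr/dt = 2π(25)(3) = 150π cm²/s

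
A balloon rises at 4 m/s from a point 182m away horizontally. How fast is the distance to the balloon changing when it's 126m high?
18√10/25 ≈ 2.277 m/s

z² = 182² + y²
z = √(182² + 126²) = 70√10
dz/dt = y/z · dy/dt = 126/(70√10) · 4 = 18√10/25 ≈ 2.277 m/s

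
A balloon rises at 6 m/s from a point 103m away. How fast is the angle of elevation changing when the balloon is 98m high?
0.030574 rad/s

tan(θ) = y/103
sec²(θ) · dθ/dt = (1/103) · dy/dt
dθ/dt = cos²(θ)/103 · 6 = 103/(103² + 98²) · 6
dθ/dt = 0.030574 rad/s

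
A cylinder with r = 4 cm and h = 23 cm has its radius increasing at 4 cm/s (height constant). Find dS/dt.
248π cm²/s

S = 2πrh + 2πr² (lateral + bases)
dS/dt = (2πh + 4πr)·dr/dt = (2π·23 + 4π·4)·4
= 248π cm²/s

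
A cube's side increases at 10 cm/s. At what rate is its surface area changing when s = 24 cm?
2880 cm²/s

A = 6s²
dA/dt = 12s · ds/dt = 12·24·10 = 2880 cm²/s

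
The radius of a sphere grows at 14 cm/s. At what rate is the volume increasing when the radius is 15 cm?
12600π cm³/s

V = (4/3)πr³
dV/dt = dV/dr · dr/dt = 4πr² · 14
At r = 15: dV/dt = 12600π cm³/s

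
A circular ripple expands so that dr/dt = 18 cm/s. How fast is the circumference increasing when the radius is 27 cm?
36π cm/s

C = 2πr
dC/dt = 2π · dr/dt = 2π · 18 = 36π cm/s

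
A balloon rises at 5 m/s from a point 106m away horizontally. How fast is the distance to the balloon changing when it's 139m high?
695√30557/30557 ≈ 3.976 m/s

z² = 106² + y²
z = √(106² + 139²) = √30557
dz/dt = y/z · dy/dt = 139/√30557 · 5 = 695√30557/30557 ≈ 3.976 m/s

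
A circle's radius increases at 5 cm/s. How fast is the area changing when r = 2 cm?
20π cm²/s

A = πr²
dA/dt = 2πr · dr/dt = 2π(2)(5) = 20π cm²/s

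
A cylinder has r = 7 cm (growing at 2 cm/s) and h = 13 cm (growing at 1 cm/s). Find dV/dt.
413π cm³/s

V = πr²h
dV/dt = 2πrh·dr/dt + πr²·dh/dt
= 2π(7)(13)(2) + π(7)²(1)
= 413π cm³/s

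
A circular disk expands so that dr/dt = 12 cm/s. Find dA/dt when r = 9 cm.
216π cm²/s

A = πr²
dA/dt = 2πr · dr/dt = 2π(9)(12) = 216π cm²/s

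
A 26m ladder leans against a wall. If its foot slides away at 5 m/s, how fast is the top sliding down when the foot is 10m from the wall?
25/12 ≈ 2.083 m/s

x² + y² = 26²
2x·dx/dt + 2y·dy/dt = 0
dy/dt = -x/y · dx/dt = -10/24 · 5 = -25/12 m/s
The top is descending at 25/12 ≈ 2.083 m/s.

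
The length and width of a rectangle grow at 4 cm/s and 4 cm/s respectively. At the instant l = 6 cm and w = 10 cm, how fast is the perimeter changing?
16 cm/s

P = 2(l + w)
dP/dt = 2(dl/dt + dw/dt) = 2(4 + 4) = 16 cm/s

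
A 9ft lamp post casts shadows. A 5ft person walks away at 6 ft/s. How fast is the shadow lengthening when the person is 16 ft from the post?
15/2 ft/s

By similar triangles: 9/(x+s) = 5/s
Solving: s = 5x/4
ds/dt = 5/4 · dx/dt = 5/4 · 6 = 15/2 ft/s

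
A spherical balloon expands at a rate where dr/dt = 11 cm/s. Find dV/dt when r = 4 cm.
704π cm³/s

V = (4/3)πr³
dV/dt = dV/dr · dr/dt = 4πr² · 11
At r = 4: dV/dt = 704π cm³/s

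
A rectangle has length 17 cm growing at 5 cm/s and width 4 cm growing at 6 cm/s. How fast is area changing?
122 cm²/s

A = lw
dA/dt = w·dl/dt + l·dw/dt = 4·5 + 17·6 = 122 cm²/s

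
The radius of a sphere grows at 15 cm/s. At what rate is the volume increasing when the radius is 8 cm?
3840π cm³/s

V = (4/3)πr³
dV/dt = dV/dr · dr/dt = 4πr² · 15
At r = 8: dV/dt = 3840π cm³/s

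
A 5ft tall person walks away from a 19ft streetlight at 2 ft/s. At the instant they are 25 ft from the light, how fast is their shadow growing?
5/7 ft/s

By similar triangles: 19/(x+s) = 5/s
Solving: s = 5x/14
ds/dt = 5/14 · dx/dt = 5/14 · 2 = 5/7 ft/s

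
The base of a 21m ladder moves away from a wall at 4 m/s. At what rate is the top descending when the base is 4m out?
16√17/85 ≈ 0.7761 m/s

x² + y² = 21²
2x·dx/dt + 2y·dy/dt = 0
dy/dt = -x/y · dx/dt = -4/(5√17) · 4 = -16√17/85 m/s
The top is descending at 16√17/85 ≈ 0.7761 m/s.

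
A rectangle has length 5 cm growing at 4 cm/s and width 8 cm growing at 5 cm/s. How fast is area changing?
57 cm²/s

A = lw
dA/dt = w·dl/dt + l·dw/dt = 8·4 + 5·5 = 57 cm²/s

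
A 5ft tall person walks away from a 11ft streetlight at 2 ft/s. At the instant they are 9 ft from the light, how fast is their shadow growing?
5/3 ft/s

By similar triangles: 11/(x+s) = 5/s
Solving: s = 5x/6
ds/dt = 5/6 · dx/dt = 5/6 · 2 = 5/3 ft/s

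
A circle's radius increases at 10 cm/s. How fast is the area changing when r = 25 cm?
500π cm²/s

A = πr²
dA/dt = 2πr · dr/dt = 2π(25)(10) = 500π cm²/s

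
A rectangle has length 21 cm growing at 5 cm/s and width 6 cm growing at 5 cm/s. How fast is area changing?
135 cm²/s

A = lw
dA/dt = w·dl/dt + l·dw/dt = 6·5 + 21·5 = 135 cm²/s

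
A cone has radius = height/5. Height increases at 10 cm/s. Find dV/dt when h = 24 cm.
1152π/5 cm³/s

V = (1/3)π(h/5)²h = πh³/75
dV/dt = πh²/25 · 10
At h = 24: dV/dt = 1152π/5 cm³/s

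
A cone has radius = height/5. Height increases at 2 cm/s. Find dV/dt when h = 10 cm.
8π cm³/s

V = (1/3)π(h/5)²h = πh³/75
dV/dt = πh²/25 · 2
At h = 10: dV/dt = 8π cm³/s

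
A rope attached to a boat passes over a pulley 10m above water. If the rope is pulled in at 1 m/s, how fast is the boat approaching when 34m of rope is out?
17√66/132 ≈ 1.046 m/s

rope² = x² + 10²
x = √(34² - 10²) = 4√66
dx/dt = (rope/x) · d(rope)/dt = (34/(4√66)) · (-1) = -17√66/132 m/s
The boat approaches at 17√66/132 ≈ 1.046 m/s.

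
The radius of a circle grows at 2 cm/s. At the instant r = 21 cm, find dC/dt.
4π cm/s

C = 2πr
dC/dt = 2π · dr/dt = 2π · 2 = 4π cm/s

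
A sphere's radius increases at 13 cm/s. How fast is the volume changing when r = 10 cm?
5200π cm³/s

V = (4/3)πr³
dV/dt = dV/dr · dr/dt = 4πr² · 13
At r = 10: dV/dt = 5200π cm³/s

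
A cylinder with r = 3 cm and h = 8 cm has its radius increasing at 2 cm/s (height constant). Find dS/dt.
56π cm²/s

S = 2πrh + 2πr² (lateral + bases)
dS/dt = (2πh + 4πr)·dr/dt = (2π·8 + 4π·3)·2
= 56π cm²/s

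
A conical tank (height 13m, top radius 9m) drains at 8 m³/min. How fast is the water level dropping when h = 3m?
1352/(729π) ≈ 0.5903 m/min

r/h = 9/13, so r = (9/13)h
V = (1/3)πr²h = (1/3)π((9/13)h)²h = (27/169)πh³
dV/dh = (81/169)πh²
dh/dt = (dV/dt)/(dV/dh) = -8/((81/169)π·3²) = -1352/(729π) m/min
The level is dropping at 1352/(729π) ≈ 0.5903 m/min.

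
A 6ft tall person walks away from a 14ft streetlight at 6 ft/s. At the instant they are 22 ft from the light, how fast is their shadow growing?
9/2 ft/s

By similar triangles: 14/(x+s) = 6/s
Solving: s = 6x/8
ds/dt = 6/8 · dx/dt = 3/4 · 6 = 9/2 ft/s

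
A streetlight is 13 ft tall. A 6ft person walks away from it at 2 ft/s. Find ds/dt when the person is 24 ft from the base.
12/7 ft/s

By similar triangles: 13/(x+s) = 6/s
Solving: s = 6x/7
ds/dt = 6/7 · dx/dt = 6/7 · 2 = 12/7 ft/s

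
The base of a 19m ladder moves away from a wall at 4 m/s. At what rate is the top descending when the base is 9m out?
9√70/35 ≈ 2.151 m/s

x² + y² = 19²
2x·dx/dt + 2y·dy/dt = 0
dy/dt = -x/y · dx/dt = -9/(2√70) · 4 = -9√70/35 m/s
The top is descending at 9√70/35 ≈ 2.151 m/s.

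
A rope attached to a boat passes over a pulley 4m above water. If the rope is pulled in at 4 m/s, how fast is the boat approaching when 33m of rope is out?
132√1073/1073 ≈ 4.03 m/s

rope² = x² + 4²
x = √(33² - 4²) = √1073
dx/dt = (rope/x) · d(rope)/dt = (33/√1073) · (-4) = -132√1073/1073 m/s
The boat approaches at 132√1073/1073 ≈ 4.03 m/s.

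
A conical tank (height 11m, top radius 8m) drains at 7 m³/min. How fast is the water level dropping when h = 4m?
847/(1024π) ≈ 0.2633 m/min

r/h = 8/11, so r = (8/11)h
V = (1/3)πr²h = (1/3)π((8/11)h)²h = (64/363)πh³
dV/dh = (64/121)πh²
dh/dt = (dV/dt)/(dV/dh) = -7/((64/121)π·4²) = -847/(1024π) m/min
The level is dropping at 847/(1024π) ≈ 0.2633 m/min.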